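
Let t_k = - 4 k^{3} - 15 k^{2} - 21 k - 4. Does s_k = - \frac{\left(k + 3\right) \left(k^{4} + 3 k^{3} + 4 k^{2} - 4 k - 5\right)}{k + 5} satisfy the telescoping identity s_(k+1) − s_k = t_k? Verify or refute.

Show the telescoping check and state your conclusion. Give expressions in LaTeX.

s_(k+1) = (-k**5 - 11*k**4 - 47*k**3 - 93*k**2 - 67*k + 4)/(k + 6)
s_(k+1) − s_k = (-4*k**5 - 53*k**4 - 242*k**3 - 501*k**2 - 448*k - 70)/(k**2 + 11*k + 30)
(s_(k+1) − s_k) − t_k = 2*(3*k**4 + 32*k**3 + 92*k**2 + 113*k + 25)/(k**2 + 11*k + 30)

Invalid: residual \frac{2 \left(3 k^{4} + 32 k^{3} + 92 k^{2} + 113 k + 25\right)}{k^{2} + 11 k + 30} ≠ 0.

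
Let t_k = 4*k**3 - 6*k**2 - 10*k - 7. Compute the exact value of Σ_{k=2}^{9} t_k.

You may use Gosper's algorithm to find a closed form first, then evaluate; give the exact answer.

Ratio r(k) = (4*k**3 + 6*k**2 - 10*k - 19)/(4*k**3 - 6*k**2 - 10*k - 7).
Normal form (A,B,C) = (1, 1, k**3 - 3*k**2/2 - 5*k/2 - 7/4).
Key eq: (1)·f(k+1) = (1)·f(k) + (k**3 - 3*k**2/2 - 5*k/2 - 7/4).
From deg A=0, deg B=0, deg C=3: d=4.
A polynomial solution: f(k) = k*(k**3 - 4*k**2 - k - 3)/4.
Certificate R = B(k−1)f/C = k*(k**3 - 4*k**2 - k - 3)/(4*k**3 - 6*k**2 - 10*k - 7) gives s_k = k*(k**3 - 4*k**2 - k - 3).
Verify: 4*k**3 - 6*k**2 - 10*k - 7 matches t_k.
Evaluate s at k=10 and k=2: 5870 and -26; difference 5896.

Σ = 5896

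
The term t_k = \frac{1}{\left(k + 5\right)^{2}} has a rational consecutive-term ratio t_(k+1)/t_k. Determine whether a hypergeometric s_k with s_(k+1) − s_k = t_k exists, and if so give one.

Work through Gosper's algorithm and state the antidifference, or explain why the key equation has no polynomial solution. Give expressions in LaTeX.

none (Gosper's algorithm certifies no s_k)

Compute t_(k+1)/t_k: get (k + 5)**2/(k + 6)**2.
Factor: A=k**2 + 10*k + 25; B=k**2 + 12*k + 36; C=1.
Key eq: (k**2 + 10*k + 25)·f(k+1) = (k**2 + 10*k + 25)·f(k) + (1).
d = 0 from the (2,2,0) case.
Generic f = c0 gives residual -1; -1 = 0 cannot hold, so t_k is not Gosper-summable.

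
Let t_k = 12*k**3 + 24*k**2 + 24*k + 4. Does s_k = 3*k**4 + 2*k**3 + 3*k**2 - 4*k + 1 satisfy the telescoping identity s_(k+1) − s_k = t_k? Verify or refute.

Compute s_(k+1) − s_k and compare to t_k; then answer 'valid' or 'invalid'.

Valid: the claim telescopes to t_k.

s_(k+1) = 3*k**4 + 14*k**3 + 27*k**2 + 20*k + 5
s_(k+1) − s_k = 12*k**3 + 24*k**2 + 24*k + 4
(s_(k+1) − s_k) − t_k = 0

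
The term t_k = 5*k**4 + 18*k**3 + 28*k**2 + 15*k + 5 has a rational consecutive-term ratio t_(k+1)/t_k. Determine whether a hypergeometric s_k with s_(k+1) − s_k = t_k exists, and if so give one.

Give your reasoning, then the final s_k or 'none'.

s_k = k*(k**4 + 2*k**3 + 2*k**2 - 2*k + 2)

Step 1: r(k) = (5*k**4 + 38*k**3 + 112*k**2 + 145*k + 71)/(5*k**4 + 18*k**3 + 28*k**2 + 15*k + 5).
A = 1, B = 1, C = k**4 + 18*k**3/5 + 28*k**2/5 + 3*k + 1.
Key eq: (1)·f(k+1) = (1)·f(k) + (k**4 + 18*k**3/5 + 28*k**2/5 + 3*k + 1).
Degrees (0,0,4) ⇒ d ≤ 5.
A polynomial solution: f(k) = k*(k**4 + 2*k**3 + 2*k**2 - 2*k + 2)/5.
Certificate R = B(k−1)f/C = k*(k**4 + 2*k**3 + 2*k**2 - 2*k + 2)/(5*k**4 + 18*k**3 + 28*k**2 + 15*k + 5) gives s_k = k*(k**4 + 2*k**3 + 2*k**2 - 2*k + 2).
Verify: 5*k**4 + 18*k**3 + 28*k**2 + 15*k + 5 matches t_k.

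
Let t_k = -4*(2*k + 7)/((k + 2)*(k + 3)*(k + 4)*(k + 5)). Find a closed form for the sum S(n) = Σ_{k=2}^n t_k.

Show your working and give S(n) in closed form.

S(n) = (-n**2 - 8*n + 9)/(6*(n**2 + 8*n + 15))

The ratio is (k + 2)*(2*k + 9)/((k + 6)*(2*k + 7)).
Factor: A=k + 2; B=k + 6; C=k + 7/2.
f must satisfy (k + 2)·f(k+1) − (k + 5)·f(k) = k + 7/2.
d = 3 from the (1,1,1) case.
Match coefficients ⇒ f(k) = k*(k + 3)*(k + 6)/16.
Certificate R = B(k−1)f/C = k*(k + 3)*(k + 5)*(k + 6)/(8*(2*k + 7)) gives s_k = k*(-k - 6)/(2*(k**2 + 6*k + 8)).
Verify: 4*(-2*k - 7)/(k**4 + 14*k**3 + 71*k**2 + 154*k + 120) matches t_k.
Telescope: S(n) = s_(n+1) − s_(2) = (-n**2 - 8*n - 7)/(2*(n**2 + 8*n + 15)) − (-1/3) = (-n**2 - 8*n + 9)/(6*(n**2 + 8*n + 15)).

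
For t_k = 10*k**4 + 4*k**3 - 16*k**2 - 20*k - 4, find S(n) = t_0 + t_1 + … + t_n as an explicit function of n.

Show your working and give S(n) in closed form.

S(n) = 2*n**5 + 6*n**4 - 17*n**2 - 17*n - 4

Step 1: r(k) = (5*k**4 + 22*k**3 + 28*k**2 - 13)/(5*k**4 + 2*k**3 - 8*k**2 - 10*k - 2).
Take A(k)=1, B(k)=1, C(k)=k**4 + 2*k**3/5 - 8*k**2/5 - 2*k - 2/5.
Key eq: (1)·f(k+1) = (1)·f(k) + (k**4 + 2*k**3/5 - 8*k**2/5 - 2*k - 2/5).
From deg A=0, deg B=0, deg C=4: d=5.
Solving with deg f ≤ 5: f(k) = k*(2*k**4 - 4*k**3 - 4*k**2 - k + 3)/10.
So s_k = (B(k−1)f/C)·t_k = (k*(2*k**4 - 4*k**3 - 4*k**2 - k + 3)/(2*(5*k**4 + 2*k**3 - 8*k**2 - 10*k - 2)))·t_k = k*(2*k**4 - 4*k**3 - 4*k**2 - k + 3).
Verify: 10*k**4 + 4*k**3 - 16*k**2 - 20*k - 4 matches t_k.
s_(n+1) = 2*n**5 + 6*n**4 - 17*n**2 - 17*n - 4 and s_(0) = 0, so S(n) = 2*n**5 + 6*n**4 - 17*n**2 - 17*n - 4.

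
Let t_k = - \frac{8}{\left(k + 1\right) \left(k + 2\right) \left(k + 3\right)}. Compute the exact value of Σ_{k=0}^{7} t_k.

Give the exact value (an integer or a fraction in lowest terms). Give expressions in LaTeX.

Σ = -88/45

The ratio is (k + 1)/(k + 4).
Take A(k)=k + 1, B(k)=k + 4, C(k)=1.
Set up (k + 1)·f(k+1) − (k + 3)·f(k) − (1) = 0.
d = 2 from the (1,1,0) case.
Coefficient equations give f(k) = k*(k + 3)/4.
Get s_k = R·t_k = 2*k*(-k - 3)/((k + 1)*(k + 2)) with R(k) = B(k−1)f(k)/C(k) = k*(k + 3)**2/4.
Δs = -8/(k**3 + 6*k**2 + 11*k + 6), as required.
Sum = s_(8) − s_(0); s_(8) = -88/45, s_(0) = 0 ⇒ -88/45.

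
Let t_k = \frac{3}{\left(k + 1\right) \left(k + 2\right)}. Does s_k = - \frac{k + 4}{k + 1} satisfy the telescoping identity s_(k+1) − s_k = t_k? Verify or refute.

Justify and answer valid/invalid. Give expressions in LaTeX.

s_(k+1) = (-k - 5)/(k + 2)
s_(k+1) − s_k = 3/(k**2 + 3*k + 2)
(s_(k+1) − s_k) − t_k = 0

Valid — Δs_k = t_k.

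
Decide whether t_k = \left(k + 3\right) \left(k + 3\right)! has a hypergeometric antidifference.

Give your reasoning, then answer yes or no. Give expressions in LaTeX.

The ratio is (k + 4)**2/(k + 3).
A = k + 4, B = 1, C = k + 3.
f must satisfy (k + 4)·f(k+1) − (1)·f(k) = k + 3.
Degrees (1,0,1) ⇒ d ≤ 0.
Coefficient equations give f(k) = 1.
So s_k = (B(k−1)f/C)·t_k = (1/(k + 3))·t_k = factorial(k + 3).
Verify: (k + 3)*factorial(k + 3) matches t_k.

Yes. s_k = \left(k + 3\right)!.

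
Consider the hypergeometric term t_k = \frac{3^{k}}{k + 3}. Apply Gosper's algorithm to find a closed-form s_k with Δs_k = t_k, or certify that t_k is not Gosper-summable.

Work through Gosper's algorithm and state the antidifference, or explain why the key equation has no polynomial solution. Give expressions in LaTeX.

none — t_k is not Gosper-summable

The ratio is 3*(k + 3)/(k + 4).
Normal form (A,B,C) = (3*k + 9, k + 4, 1).
f must satisfy (3*k + 9)·f(k+1) − (k + 3)·f(k) = 1.
Bound: deg f ≤ -1.
deg f ≤ -1 is impossible — no certificate.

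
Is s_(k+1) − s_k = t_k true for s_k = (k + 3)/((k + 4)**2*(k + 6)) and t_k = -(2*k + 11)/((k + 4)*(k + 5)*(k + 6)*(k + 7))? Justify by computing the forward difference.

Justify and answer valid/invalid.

s_(k+1) = (k + 4)/((k + 5)**2*(k + 7))
s_(k+1) − s_k = (-(k + 3)*(k + 5)**2*(k + 7) + (k + 4)**3*(k + 6))/((k + 4)**2*(k + 5)**2*(k + 6)*(k + 7))
(s_(k+1) − s_k) − t_k = (3*k**2 + 31*k + 79)/(k**6 + 31*k**5 + 397*k**4 + 2689*k**3 + 10162*k**2 + 20320*k + 16800)

Invalid: residual (3*k**2 + 31*k + 79)/(k**6 + 31*k**5 + 397*k**4 + 2689*k**3 + 10162*k**2 + 20320*k + 16800) ≠ 0.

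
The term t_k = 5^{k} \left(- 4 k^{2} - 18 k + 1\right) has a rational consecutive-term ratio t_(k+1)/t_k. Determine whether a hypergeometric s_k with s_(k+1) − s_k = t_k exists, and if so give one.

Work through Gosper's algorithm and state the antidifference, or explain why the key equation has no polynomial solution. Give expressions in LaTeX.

The ratio is 5*(4*k**2 + 26*k + 21)/(4*k**2 + 18*k - 1).
A = 5, B = 1, C = k**2 + 9*k/2 - 1/4.
f must satisfy (5)·f(k+1) − (1)·f(k) = k**2 + 9*k/2 - 1/4.
Degrees (0,0,2) ⇒ d ≤ 2.
A polynomial solution: f(k) = (k**2 + 2*k - 4)/4.
Then R = B(k−1)f/C = (k**2 + 2*k - 4)/(4*k**2 + 18*k - 1), so s_k = R(k)·t_k = 5**k*(-k**2 - 2*k + 4).
Verify: 5**k*(-4*k**2 - 18*k + 1) matches t_k.

s_k = 5^{k} \left(- k^{2} - 2 k + 4\right)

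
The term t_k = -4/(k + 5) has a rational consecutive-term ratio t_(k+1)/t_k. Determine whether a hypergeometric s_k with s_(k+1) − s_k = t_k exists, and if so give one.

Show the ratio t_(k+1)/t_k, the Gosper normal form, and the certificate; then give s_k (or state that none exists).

no hypergeometric antidifference exists

r(k) = (k + 5)/(k + 6) after simplifying.
So A=k + 5 and B=k + 6, with C=1.
Key eq: (k + 5)·f(k+1) = (k + 5)·f(k) + (1).
Degrees (1,1,0) ⇒ d ≤ 0.
f = c0 ⇒ A·f(k+1) − B(k−1)·f(k) − C = -1. The system {-1 = 0} is inconsistent; no antidifference.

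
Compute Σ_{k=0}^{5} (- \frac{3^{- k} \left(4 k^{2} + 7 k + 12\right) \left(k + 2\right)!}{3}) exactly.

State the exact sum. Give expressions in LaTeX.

Σ = -4462/3

r(k) = (k + 3)*(7*k + 4*(k + 1)**2 + 19)/(3*(4*k**2 + 7*k + 12)) after simplifying.
So A=k/3 + 1 and B=1, with C=k**2 + 7*k/4 + 3.
f must satisfy (k/3 + 1)·f(k+1) − (1)·f(k) = k**2 + 7*k/4 + 3.
deg f ≤ 1 (via 1,0,2).
Solve for f: f(k) = 3*(4*k + 3)/4 (degree 1 ≤ 1).
R(k) = B(k−1)·f(k)/C(k) = 3*(4*k + 3)/(4*k**2 + 7*k + 12); s_k = R·t_k = -(4*k + 3)*factorial(k + 2)/3**k.
s_(k+1) − s_k = -(4*k**2 + 7*k + 12)*factorial(k + 2)/(3*3**k) = t_k.
Evaluate s at k=6 and k=0: -4480/3 and -6; difference -4462/3.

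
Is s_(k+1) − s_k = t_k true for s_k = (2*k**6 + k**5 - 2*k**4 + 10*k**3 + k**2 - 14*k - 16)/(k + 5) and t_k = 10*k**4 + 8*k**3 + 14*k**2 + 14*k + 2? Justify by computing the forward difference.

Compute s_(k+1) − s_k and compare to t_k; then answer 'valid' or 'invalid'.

Invalid: residual 3*(-8*k**5 - 61*k**4 - 50*k**3 - 82*k**2 - 75*k - 18)/(k**2 + 11*k + 30) ≠ 0.

s_(k+1) = (2*k**6 + 13*k**5 + 33*k**4 + 52*k**3 + 59*k**2 + 27*k - 18)/(k + 6)
s_(k+1) − s_k = (10*k**6 + 94*k**5 + 219*k**4 + 258*k**3 + 330*k**2 + 217*k + 6)/(k**2 + 11*k + 30)
(s_(k+1) − s_k) − t_k = 3*(-8*k**5 - 61*k**4 - 50*k**3 - 82*k**2 - 75*k - 18)/(k**2 + 11*k + 30)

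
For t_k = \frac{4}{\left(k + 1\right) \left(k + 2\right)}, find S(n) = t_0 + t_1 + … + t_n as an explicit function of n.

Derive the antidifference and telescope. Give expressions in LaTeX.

S(n) = \frac{4 \left(n + 1\right)}{n + 2}

r(k) = (k + 1)/(k + 3) after simplifying.
Take A(k)=k + 1, B(k)=k + 3, C(k)=1.
Need (k + 1)·f(k+1) − (k + 2)·f(k) = 1.
d = 1 from the (1,1,0) case.
Solving with deg f ≤ 1: f(k) = k.
Get s_k = R·t_k = 4*k/(k + 1) with R(k) = B(k−1)f(k)/C(k) = k*(k + 2).
Check: Δs_k = 4/(k**2 + 3*k + 2). ✓
Evaluate: s_(n+1) = 4*(n + 1)/(n + 2); subtract s_(0) = 0 ⇒ S(n) = 4*(n + 1)/(n + 2).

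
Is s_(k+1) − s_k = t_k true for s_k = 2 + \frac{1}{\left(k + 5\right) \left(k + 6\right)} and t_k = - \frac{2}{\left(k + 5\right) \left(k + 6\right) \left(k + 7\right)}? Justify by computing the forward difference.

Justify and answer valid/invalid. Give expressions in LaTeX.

s_(k+1) = 2 + 1/((k + 6)*(k + 7))
s_(k+1) − s_k = -2/(k**3 + 18*k**2 + 107*k + 210)
(s_(k+1) − s_k) − t_k = 0

valid; difference matches t_k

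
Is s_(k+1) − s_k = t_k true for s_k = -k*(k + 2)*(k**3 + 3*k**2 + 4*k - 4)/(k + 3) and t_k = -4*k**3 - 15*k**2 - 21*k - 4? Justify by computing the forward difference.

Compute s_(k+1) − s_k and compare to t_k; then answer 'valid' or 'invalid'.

Invalid: residual (3*k**4 + 24*k**3 + 62*k**2 + 71*k + 12)/(k**2 + 7*k + 12) ≠ 0.

s_(k+1) = -(k + 1)*(k + 3)*(4*k + (k + 1)**3 + 3*(k + 1)**2)/(k + 4)
s_(k+1) − s_k = (-4*k**5 - 40*k**4 - 150*k**3 - 269*k**2 - 209*k - 36)/(k**2 + 7*k + 12)
(s_(k+1) − s_k) − t_k = (3*k**4 + 24*k**3 + 62*k**2 + 71*k + 12)/(k**2 + 7*k + 12)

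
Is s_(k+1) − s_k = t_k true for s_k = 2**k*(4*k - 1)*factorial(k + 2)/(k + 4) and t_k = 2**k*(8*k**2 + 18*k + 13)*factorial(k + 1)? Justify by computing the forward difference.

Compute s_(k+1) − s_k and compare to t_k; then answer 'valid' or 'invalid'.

Invalid: residual -2**(k + 1)*(8*k**3 + 50*k**2 + 81*k + 53)*factorial(k + 1)/((k + 4)*(k + 5)) ≠ 0.

s_(k+1) = 2**(k + 1)*(4*k + 3)*factorial(k + 3)/(k + 5)
s_(k+1) − s_k = 2**k*(8*k**3 + 58*k**2 + 119*k + 77)*factorial(k + 2)/((k + 4)*(k + 5))
(s_(k+1) − s_k) − t_k = -2**(k + 1)*(8*k**3 + 50*k**2 + 81*k + 53)*factorial(k + 1)/((k + 4)*(k + 5))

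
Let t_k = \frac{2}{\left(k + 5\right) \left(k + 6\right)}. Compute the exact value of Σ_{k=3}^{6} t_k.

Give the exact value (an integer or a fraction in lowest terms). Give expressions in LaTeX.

Σ = 1/12

The ratio is (k + 5)/(k + 7).
So A=k + 5 and B=k + 7, with C=1.
Solve (k + 5)·f(k+1) − (k + 6)·f(k) = 1.
Degrees (1,1,0) ⇒ d ≤ 1.
Solving with deg f ≤ 1: f(k) = k/5.
So s_k = (B(k−1)f/C)·t_k = (k*(k + 6)/5)·t_k = 2*k/(5*(k + 5)).
s_(k+1) − s_k = 2/(k**2 + 11*k + 30) = t_k.
Sum = s_(7) − s_(3); s_(7) = 7/30, s_(3) = 3/20 ⇒ 1/12.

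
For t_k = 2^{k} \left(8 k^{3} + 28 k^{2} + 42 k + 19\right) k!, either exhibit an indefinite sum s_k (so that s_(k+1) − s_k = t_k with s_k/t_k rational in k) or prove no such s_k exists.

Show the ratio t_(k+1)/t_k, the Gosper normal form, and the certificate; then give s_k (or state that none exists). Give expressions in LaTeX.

t_(k+1)/t_k = 2*(8*k**4 + 60*k**3 + 174*k**2 + 219*k + 97)/(8*k**3 + 28*k**2 + 42*k + 19).
So A=2*k + 2 and B=1, with C=k**3 + 7*k**2/2 + 21*k/4 + 19/8.
f must satisfy (2*k + 2)·f(k+1) − (1)·f(k) = k**3 + 7*k**2/2 + 21*k/4 + 19/8.
Bound: deg f ≤ 2.
Solving with deg f ≤ 2: f(k) = (4*k**2 + 4*k + 3)/8.
Certificate R = B(k−1)f/C = (4*k**2 + 4*k + 3)/(8*k**3 + 28*k**2 + 42*k + 19) gives s_k = 2**k*(4*k**2 + 4*k + 3)*factorial(k).
Verify: 2**k*(8*k**3 + 28*k**2 + 42*k + 19)*factorial(k) matches t_k.

s_k = 2^{k} \left(4 k^{2} + 4 k + 3\right) k!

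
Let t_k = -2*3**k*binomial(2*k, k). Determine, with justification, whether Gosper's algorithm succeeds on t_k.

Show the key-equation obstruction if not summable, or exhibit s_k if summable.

Ratio r(k) = 6*(2*k + 1)/(k + 1).
Factor: A=12*k + 6; B=k + 1; C=1.
Need (12*k + 6)·f(k+1) − (k)·f(k) = 1.
From deg A=1, deg B=1, deg C=0: d=-1.
Bound -1 < 0, so the key equation has no polynomial solution.

No; the degree bound rules out any f.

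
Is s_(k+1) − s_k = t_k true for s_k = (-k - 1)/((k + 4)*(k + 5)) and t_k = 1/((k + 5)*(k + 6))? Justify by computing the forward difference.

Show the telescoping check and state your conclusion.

Invalid: residual -6/(k**3 + 15*k**2 + 74*k + 120) ≠ 0.

s_(k+1) = (-k - 2)/((k + 5)*(k + 6))
s_(k+1) − s_k = (k - 2)/(k**3 + 15*k**2 + 74*k + 120)
(s_(k+1) − s_k) − t_k = -6/(k**3 + 15*k**2 + 74*k + 120)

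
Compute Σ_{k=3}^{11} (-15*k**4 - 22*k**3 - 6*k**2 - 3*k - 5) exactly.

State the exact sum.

Σ = -698229

The ratio is (15*k**4 + 82*k**3 + 162*k**2 + 141*k + 51)/(15*k**4 + 22*k**3 + 6*k**2 + 3*k + 5).
Factor: A=1; B=1; C=k**4 + 22*k**3/15 + 2*k**2/5 + k/5 + 1/3.
Key eq: (1)·f(k+1) = (1)·f(k) + (k**4 + 22*k**3/15 + 2*k**2/5 + k/5 + 1/3).
d = 5 from the (0,0,4) case.
Solve for f: f(k) = k*(3*k**4 - 2*k**3 - 4*k**2 + 4*k + 4)/15 (degree 5 ≤ 5).
So s_k = (B(k−1)f/C)·t_k = (k*(3*k**4 - 2*k**3 - 4*k**2 + 4*k + 4)/(15*k**4 + 22*k**3 + 6*k**2 + 3*k + 5))·t_k = k*(-3*k**4 + 2*k**3 + 4*k**2 - 4*k - 4).
Verify: -15*k**4 - 22*k**3 - 6*k**2 - 3*k - 5 matches t_k.
Telescoping: Σ = s_(12) − s_(3) = -698736 − (-507) = -698229.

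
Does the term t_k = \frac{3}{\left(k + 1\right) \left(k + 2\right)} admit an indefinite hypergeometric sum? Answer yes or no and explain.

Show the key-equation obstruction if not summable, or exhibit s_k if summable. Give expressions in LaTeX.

Yes. s_k = \frac{3 k}{k + 1}.

t_(k+1)/t_k = (k + 1)/(k + 3).
Factor: A=k + 1; B=k + 3; C=1.
Set up (k + 1)·f(k+1) − (k + 2)·f(k) − (1) = 0.
From deg A=1, deg B=1, deg C=0: d=1.
Solving with deg f ≤ 1: f(k) = k.
R(k) = B(k−1)·f(k)/C(k) = k*(k + 2); s_k = R·t_k = 3*k/(k + 1).
Check: Δs_k = 3/(k**2 + 3*k + 2). ✓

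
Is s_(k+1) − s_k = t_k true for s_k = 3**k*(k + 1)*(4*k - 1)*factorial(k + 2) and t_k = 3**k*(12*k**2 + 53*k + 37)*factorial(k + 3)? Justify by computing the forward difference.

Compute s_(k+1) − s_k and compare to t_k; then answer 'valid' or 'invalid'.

s_(k+1) = 3**(k + 1)*(k + 2)*(4*k + 3)*factorial(k + 3)
s_(k+1) − s_k = 3**k*(12*k**3 + 65*k**2 + 114*k + 55)*factorial(k + 2)
(s_(k+1) − s_k) − t_k = -2*3**k*(12*k**2 + 41*k + 28)*factorial(k + 2)

Invalid: residual -2*3**k*(12*k**2 + 41*k + 28)*factorial(k + 2) ≠ 0.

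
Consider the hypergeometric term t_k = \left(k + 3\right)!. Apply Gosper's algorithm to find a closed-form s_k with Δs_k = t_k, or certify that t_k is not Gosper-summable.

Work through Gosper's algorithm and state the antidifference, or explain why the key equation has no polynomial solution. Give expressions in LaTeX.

none (Gosper's algorithm certifies no s_k)

Ratio r(k) = k + 4.
Factor: A=k + 4; B=1; C=1.
Key eq: (k + 4)·f(k+1) = (1)·f(k) + (1).
deg f ≤ -1 (via 1,0,0).
Negative degree bound (-1): no f exists, t_k not Gosper-summable.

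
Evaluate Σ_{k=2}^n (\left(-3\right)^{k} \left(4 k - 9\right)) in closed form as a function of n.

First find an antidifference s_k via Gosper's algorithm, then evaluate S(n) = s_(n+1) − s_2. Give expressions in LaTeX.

S(n) = 3 \left(-3\right)^{n} n - 6 \left(-3\right)^{n} - 9

The ratio is 3*(5 - 4*k)/(4*k - 9).
Normal form (A,B,C) = (-3, 1, k - 9/4).
Solve (-3)·f(k+1) − (1)·f(k) = k - 9/4.
deg f ≤ 1 (via 0,0,1).
Coefficient equations give f(k) = -(k - 3)/4.
Certificate R = B(k−1)f/C = -(k - 3)/(4*k - 9) gives s_k = (-3)**k*(3 - k).
s_(k+1) − s_k = (-3)**k*(4*k - 9) = t_k.
Σ_(k=2)^n t_k = s_(n+1) − s_(2) = ((-3)**(n + 1)*(2 - n)) − (9), i.e. 3*(-3)**n*n - 6*(-3)**n - 9.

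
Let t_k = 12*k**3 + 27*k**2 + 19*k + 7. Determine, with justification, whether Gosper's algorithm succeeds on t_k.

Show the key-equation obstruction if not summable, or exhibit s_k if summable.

Yes. s_k = k*(3*k**3 + 3*k**2 - k + 2).

Step 1: r(k) = (12*k**3 + 63*k**2 + 109*k + 65)/(12*k**3 + 27*k**2 + 19*k + 7).
Gosper form: A/B · C(k+1)/C(k) with A=1, B=1, C=k**3 + 9*k**2/4 + 19*k/12 + 7/12.
Set up (1)·f(k+1) − (1)·f(k) − (k**3 + 9*k**2/4 + 19*k/12 + 7/12) = 0.
Bound: deg f ≤ 4.
A polynomial solution: f(k) = k*(3*k**3 + 3*k**2 - k + 2)/12.
Certificate R = B(k−1)f/C = k*(3*k**3 + 3*k**2 - k + 2)/(12*k**3 + 27*k**2 + 19*k + 7) gives s_k = k*(3*k**3 + 3*k**2 - k + 2).
Verify: 12*k**3 + 27*k**2 + 19*k + 7 matches t_k.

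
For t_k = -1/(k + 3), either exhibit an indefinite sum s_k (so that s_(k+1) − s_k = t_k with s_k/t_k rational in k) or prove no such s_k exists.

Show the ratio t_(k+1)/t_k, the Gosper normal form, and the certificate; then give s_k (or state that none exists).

Step 1: r(k) = (k + 3)/(k + 4).
Normal form (A,B,C) = (k + 3, k + 4, 1).
f must satisfy (k + 3)·f(k+1) − (k + 3)·f(k) = 1.
Bound: deg f ≤ 0.
Write f(k) = c0. Then LHS − RHS = -1, requiring -1 = 0: contradictory. No certificate.

none (Gosper's algorithm certifies no s_k)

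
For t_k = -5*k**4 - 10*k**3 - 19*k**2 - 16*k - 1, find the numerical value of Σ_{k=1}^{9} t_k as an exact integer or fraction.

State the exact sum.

Compute t_(k+1)/t_k: get (5*k**4 + 30*k**3 + 79*k**2 + 104*k + 51)/(5*k**4 + 10*k**3 + 19*k**2 + 16*k + 1).
Factor: A=1; B=1; C=k**4 + 2*k**3 + 19*k**2/5 + 16*k/5 + 1/5.
Key eq: (1)·f(k+1) = (1)·f(k) + (k**4 + 2*k**3 + 19*k**2/5 + 16*k/5 + 1/5).
Bound: deg f ≤ 5.
Match coefficients ⇒ f(k) = k*(k**4 + 3*k**2 + k - 4)/5.
So s_k = (B(k−1)f/C)·t_k = (k*(k**4 + 3*k**2 + k - 4)/(5*k**4 + 10*k**3 + 19*k**2 + 16*k + 1))·t_k = k*(-k**4 - 3*k**2 - k + 4).
s_(k+1) − s_k = -5*k**4 - 10*k**3 - 19*k**2 - 16*k - 1 = t_k.
Sum = s_(10) − s_(1); s_(10) = -103060, s_(1) = -1 ⇒ -103059.

Σ = -103059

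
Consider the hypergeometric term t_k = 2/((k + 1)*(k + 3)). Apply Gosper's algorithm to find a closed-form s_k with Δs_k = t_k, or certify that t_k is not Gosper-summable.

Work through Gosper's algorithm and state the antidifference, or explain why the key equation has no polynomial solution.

Step 1: r(k) = (k + 1)*(k + 3)/((k + 2)*(k + 4)).
So A=k + 1 and B=k + 4, with C=k + 2.
Set up (k + 1)·f(k+1) − (k + 3)·f(k) − (k + 2) = 0.
d = 2 from the (1,1,1) case.
Match coefficients ⇒ f(k) = k*(3*k + 5)/4.
So s_k = (B(k−1)f/C)·t_k = (k*(k + 3)*(3*k + 5)/(4*(k + 2)))·t_k = k*(3*k + 5)/(2*(k + 1)*(k + 2)).
Check: Δs_k = 2/(k**2 + 4*k + 3). ✓

s_k = k*(3*k + 5)/(2*(k + 1)*(k + 2))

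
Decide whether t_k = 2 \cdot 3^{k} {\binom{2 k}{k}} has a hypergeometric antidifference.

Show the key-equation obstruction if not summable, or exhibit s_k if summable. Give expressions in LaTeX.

t_(k+1)/t_k = 6*(2*k + 1)/(k + 1).
So A=12*k + 6 and B=k + 1, with C=1.
Solve (12*k + 6)·f(k+1) − (k)·f(k) = 1.
From deg A=1, deg B=1, deg C=0: d=-1.
Bound -1 < 0, so the key equation has no polynomial solution.

No. Not Gosper-summable.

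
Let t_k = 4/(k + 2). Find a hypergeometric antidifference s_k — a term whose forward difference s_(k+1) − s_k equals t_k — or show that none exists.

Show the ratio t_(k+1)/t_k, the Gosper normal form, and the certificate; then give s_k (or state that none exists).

not Gosper-summable; s_k does not exist

Step 1: r(k) = (k + 2)/(k + 3).
So A=k + 2 and B=k + 3, with C=1.
f must satisfy (k + 2)·f(k+1) − (k + 2)·f(k) = 1.
Bound: deg f ≤ 0.
Put f(k) = c0: A·f(k+1) − B(k−1)·f(k) − C = -1; need -1 = 0 — inconsistent ⇒ no f, not summable.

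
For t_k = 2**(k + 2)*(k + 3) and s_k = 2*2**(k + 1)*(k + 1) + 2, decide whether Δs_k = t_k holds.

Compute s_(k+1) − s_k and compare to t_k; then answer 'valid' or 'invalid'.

Valid — Δs_k = t_k.

s_(k+1) = 2*2**(k + 2)*(k + 2) + 2
s_(k+1) − s_k = 2**(k + 2)*(k + 3)
(s_(k+1) − s_k) − t_k = 0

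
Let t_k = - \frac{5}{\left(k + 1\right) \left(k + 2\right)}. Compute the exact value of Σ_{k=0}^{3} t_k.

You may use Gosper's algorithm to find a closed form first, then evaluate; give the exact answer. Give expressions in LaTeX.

Σ = -4

t_(k+1)/t_k = (k + 1)/(k + 3).
Factor: A=k + 1; B=k + 3; C=1.
Need (k + 1)·f(k+1) − (k + 2)·f(k) = 1.
d = 1 from the (1,1,0) case.
Match coefficients ⇒ f(k) = k.
Then R = B(k−1)f/C = k*(k + 2), so s_k = R(k)·t_k = -5*k/(k + 1).
Verify: -5/(k**2 + 3*k + 2) matches t_k.
Telescoping: Σ = s_(4) − s_(0) = -4 − (0) = -4.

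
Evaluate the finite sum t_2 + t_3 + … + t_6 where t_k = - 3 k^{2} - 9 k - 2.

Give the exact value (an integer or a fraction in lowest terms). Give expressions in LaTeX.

Σ = -460

The ratio is (3*k**2 + 15*k + 14)/(3*k**2 + 9*k + 2).
Take A(k)=1, B(k)=1, C(k)=k**2 + 3*k + 2/3.
Set up (1)·f(k+1) − (1)·f(k) − (k**2 + 3*k + 2/3) = 0.
Degrees (0,0,2) ⇒ d ≤ 3.
Coefficient equations give f(k) = k*(k**2 + 3*k - 2)/3.
Certificate R = B(k−1)f/C = k*(k**2 + 3*k - 2)/(3*k**2 + 9*k + 2) gives s_k = k*(-k**2 - 3*k + 2).
s_(k+1) − s_k = -3*k**2 - 9*k - 2 = t_k.
Telescoping: Σ = s_(7) − s_(2) = -476 − (-16) = -460.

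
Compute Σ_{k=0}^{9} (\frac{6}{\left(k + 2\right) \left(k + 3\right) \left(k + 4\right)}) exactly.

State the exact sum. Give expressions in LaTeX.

Compute t_(k+1)/t_k: get (k + 2)/(k + 5).
Normal form (A,B,C) = (k + 2, k + 5, 1).
Set up (k + 2)·f(k+1) − (k + 4)·f(k) − (1) = 0.
Bound: deg f ≤ 2.
Solve for f: f(k) = k*(k + 5)/12 (degree 2 ≤ 2).
Get s_k = R·t_k = k*(k + 5)/(2*(k + 2)*(k + 3)) with R(k) = B(k−1)f(k)/C(k) = k*(k + 4)*(k + 5)/12.
Check: Δs_k = 6/(k**3 + 9*k**2 + 26*k + 24). ✓
Sum = s_(10) − s_(0); s_(10) = 25/52, s_(0) = 0 ⇒ 25/52.

Σ = 25/52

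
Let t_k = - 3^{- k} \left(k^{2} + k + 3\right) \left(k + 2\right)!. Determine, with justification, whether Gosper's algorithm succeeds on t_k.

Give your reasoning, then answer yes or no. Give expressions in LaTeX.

r(k) = (k + 3)*(k + (k + 1)**2 + 4)/(3*(k**2 + k + 3)) after simplifying.
Factor: A=k/3 + 1; B=1; C=k**2 + k + 3.
Need (k/3 + 1)·f(k+1) − (1)·f(k) = k**2 + k + 3.
Bound: deg f ≤ 1.
Match coefficients ⇒ f(k) = 3*k.
R(k) = B(k−1)·f(k)/C(k) = 3*k/(k**2 + k + 3); s_k = R·t_k = -3**(1 - k)*k*factorial(k + 2).
Verify: -(k**2 + k + 3)*factorial(k + 2)/3**k matches t_k.

Yes. s_k = - 3^{1 - k} k \left(k + 2\right)!.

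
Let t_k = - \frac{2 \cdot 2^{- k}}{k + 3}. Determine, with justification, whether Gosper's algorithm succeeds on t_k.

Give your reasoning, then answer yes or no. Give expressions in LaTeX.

Ratio r(k) = (k + 3)/(2*(k + 4)).
Gosper form: A/B · C(k+1)/C(k) with A=k/2 + 3/2, B=k + 4, C=1.
Key eq: (k/2 + 3/2)·f(k+1) = (k + 3)·f(k) + (1).
Bound: deg f ≤ -1.
Bound -1 < 0, so the key equation has no polynomial solution.

No; the degree bound rules out any f.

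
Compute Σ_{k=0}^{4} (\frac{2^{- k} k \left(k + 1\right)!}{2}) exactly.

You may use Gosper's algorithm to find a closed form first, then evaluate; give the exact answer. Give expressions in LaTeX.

Step 1: r(k) = (k + 1)*(k + 2)/(2*k).
So A=k/2 + 1 and B=1, with C=k.
Solve (k/2 + 1)·f(k+1) − (1)·f(k) = k.
deg f ≤ 0 (via 1,0,1).
Match coefficients ⇒ f(k) = 2.
Get s_k = R·t_k = factorial(k + 1)/2**k with R(k) = B(k−1)f(k)/C(k) = 2/k.
Verify: k*factorial(k + 1)/(2*2**k) matches t_k.
Σ_(k=0)^(4) t_k = s_(5) − s_(0) = 45/2 − (1) = 43/2.

Σ = 43/2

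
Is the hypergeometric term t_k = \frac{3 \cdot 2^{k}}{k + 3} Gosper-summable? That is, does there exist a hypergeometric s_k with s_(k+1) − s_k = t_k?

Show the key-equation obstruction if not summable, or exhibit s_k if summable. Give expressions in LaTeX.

Compute t_(k+1)/t_k: get 2*(k + 3)/(k + 4).
Gosper form: A/B · C(k+1)/C(k) with A=2*k + 6, B=k + 4, C=1.
Set up (2*k + 6)·f(k+1) − (k + 3)·f(k) − (1) = 0.
Degrees (1,1,0) ⇒ d ≤ -1.
Negative degree bound (-1): no f exists, t_k not Gosper-summable.

No — key equation has no polynomial f.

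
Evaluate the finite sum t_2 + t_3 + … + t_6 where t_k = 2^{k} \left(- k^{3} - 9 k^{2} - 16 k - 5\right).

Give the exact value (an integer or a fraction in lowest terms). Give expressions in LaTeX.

r(k) = 2*(k**3 + 12*k**2 + 37*k + 31)/(k**3 + 9*k**2 + 16*k + 5) after simplifying.
Gosper form: A/B · C(k+1)/C(k) with A=2, B=1, C=k**3 + 9*k**2 + 16*k + 5.
Solve (2)·f(k+1) − (1)·f(k) = k**3 + 9*k**2 + 16*k + 5.
Bound: deg f ≤ 3.
Solving with deg f ≤ 3: f(k) = k**3 + 3*k**2 - 2*k + 1.
Then R = B(k−1)f/C = (k**3 + 3*k**2 - 2*k + 1)/(k**3 + 9*k**2 + 16*k + 5), so s_k = R(k)·t_k = 2**k*(-k**3 - 3*k**2 + 2*k - 1).
Verify: 2**k*(-k**3 - 9*k**2 - 16*k - 5) matches t_k.
Telescoping: Σ = s_(7) − s_(2) = -61056 − (-68) = -60988.

Σ = -60988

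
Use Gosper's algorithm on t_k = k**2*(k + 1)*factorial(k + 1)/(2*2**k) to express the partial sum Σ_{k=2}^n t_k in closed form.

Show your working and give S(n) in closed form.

Ratio r(k) = (k + 1)*(k + 2)**2/(2*k**2).
Factor: A=k/2 + 1; B=1; C=k**3 + k**2.
Key eq: (k/2 + 1)·f(k+1) = (1)·f(k) + (k**3 + k**2).
Bound: deg f ≤ 2.
Coefficient equations give f(k) = 2*(k**2 - k - 4).
R(k) = B(k−1)·f(k)/C(k) = 2*(k**2 - k - 4)/(k**2*(k + 1)); s_k = R·t_k = (k**2 - k - 4)*factorial(k + 1)/2**k.
s_(k+1) − s_k = k**2*(k + 1)*factorial(k + 1)/(2*2**k) = t_k.
Evaluate: s_(n+1) = 2**(-n - 1)*(n**2 + n - 4)*factorial(n + 2); subtract s_(2) = -3 ⇒ S(n) = (6*2**n + n**4*factorial(n) + 4*n**3*factorial(n) + n**2*factorial(n) - 10*n*factorial(n) - 8*factorial(n))/(2*2**n).

S(n) = (6*2**n + n**4*factorial(n) + 4*n**3*factorial(n) + n**2*factorial(n) - 10*n*factorial(n) - 8*factorial(n))/(2*2**n)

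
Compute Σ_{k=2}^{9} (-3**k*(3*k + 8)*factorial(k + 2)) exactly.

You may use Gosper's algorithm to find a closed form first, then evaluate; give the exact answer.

Compute t_(k+1)/t_k: get 3*(k + 3)*(3*k + 11)/(3*k + 8).
Gosper form: A/B · C(k+1)/C(k) with A=3*k + 9, B=1, C=k + 8/3.
Solve (3*k + 9)·f(k+1) − (1)·f(k) = k + 8/3.
d = 0 from the (1,0,1) case.
Coefficient equations give f(k) = 1/3.
So s_k = (B(k−1)f/C)·t_k = (1/(3*k + 8))·t_k = -3**k*factorial(k + 2).
Check: Δs_k = -3**k*(3*k + 8)*factorial(k + 2). ✓
Telescoping: Σ = s_(10) − s_(2) = -28284565478400 − (-216) = -28284565478184.

Σ = -28284565478184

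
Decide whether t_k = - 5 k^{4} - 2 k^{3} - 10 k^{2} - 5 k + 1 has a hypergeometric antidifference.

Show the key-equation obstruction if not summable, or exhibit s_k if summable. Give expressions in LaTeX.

Yes. s_k = k \left(- k^{4} + 2 k^{3} - 4 k^{2} + 2 k + 2\right).

Step 1: r(k) = (5*k**4 + 22*k**3 + 46*k**2 + 51*k + 21)/(5*k**4 + 2*k**3 + 10*k**2 + 5*k - 1).
Normal form (A,B,C) = (1, 1, k**4 + 2*k**3/5 + 2*k**2 + k - 1/5).
Key eq: (1)·f(k+1) = (1)·f(k) + (k**4 + 2*k**3/5 + 2*k**2 + k - 1/5).
deg f ≤ 5 (via 0,0,4).
Solving with deg f ≤ 5: f(k) = k*(k**4 - 2*k**3 + 4*k**2 - 2*k - 2)/5.
Then R = B(k−1)f/C = k*(k**4 - 2*k**3 + 4*k**2 - 2*k - 2)/(5*k**4 + 2*k**3 + 10*k**2 + 5*k - 1), so s_k = R(k)·t_k = k*(-k**4 + 2*k**3 - 4*k**2 + 2*k + 2).
Verify: -5*k**4 - 2*k**3 - 10*k**2 - 5*k + 1 matches t_k.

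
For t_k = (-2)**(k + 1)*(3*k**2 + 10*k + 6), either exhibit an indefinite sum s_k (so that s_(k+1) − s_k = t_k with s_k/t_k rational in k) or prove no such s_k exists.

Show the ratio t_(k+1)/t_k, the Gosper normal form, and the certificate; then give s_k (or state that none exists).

s_k = 2*(-2)**k*k*(k + 2)

Ratio r(k) = 2*(-3*k**2 - 16*k - 19)/(3*k**2 + 10*k + 6).
Factor: A=-2; B=1; C=k**2 + 10*k/3 + 2.
Solve (-2)·f(k+1) − (1)·f(k) = k**2 + 10*k/3 + 2.
Degrees (0,0,2) ⇒ d ≤ 2.
Match coefficients ⇒ f(k) = -k*(k + 2)/3.
R(k) = B(k−1)·f(k)/C(k) = -k*(k + 2)/(3*k**2 + 10*k + 6); s_k = R·t_k = 2*(-2)**k*k*(k + 2).
s_(k+1) − s_k = (-2)**(k + 1)*(3*k**2 + 10*k + 6) = t_k.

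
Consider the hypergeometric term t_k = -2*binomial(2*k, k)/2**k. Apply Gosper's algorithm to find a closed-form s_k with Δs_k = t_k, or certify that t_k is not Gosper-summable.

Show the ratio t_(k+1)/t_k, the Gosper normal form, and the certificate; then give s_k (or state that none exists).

Step 1: r(k) = (2*k + 1)/(k + 1).
A = 2*k + 1, B = k + 1, C = 1.
f must satisfy (2*k + 1)·f(k+1) − (k)·f(k) = 1.
d = -1 from the (1,1,0) case.
d = -1 < 0 ⇒ no nonzero polynomial f; not summable.

none (Gosper's algorithm certifies no s_k)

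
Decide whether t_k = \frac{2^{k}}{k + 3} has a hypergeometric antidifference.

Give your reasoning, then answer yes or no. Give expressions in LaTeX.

No — t_k has no hypergeometric antidifference.

t_(k+1)/t_k = 2*(k + 3)/(k + 4).
Normal form (A,B,C) = (2*k + 6, k + 4, 1).
Need (2*k + 6)·f(k+1) − (k + 3)·f(k) = 1.
Degrees (1,1,0) ⇒ d ≤ -1.
Bound -1 < 0, so the key equation has no polynomial solution.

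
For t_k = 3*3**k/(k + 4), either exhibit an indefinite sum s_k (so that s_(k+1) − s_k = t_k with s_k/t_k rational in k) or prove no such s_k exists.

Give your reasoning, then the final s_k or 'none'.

not Gosper-summable; s_k does not exist

Ratio r(k) = 3*(k + 4)/(k + 5).
Factor: A=3*k + 12; B=k + 5; C=1.
Set up (3*k + 12)·f(k+1) − (k + 4)·f(k) − (1) = 0.
Degrees (1,1,0) ⇒ d ≤ -1.
d = -1 < 0 ⇒ no nonzero polynomial f; not summable.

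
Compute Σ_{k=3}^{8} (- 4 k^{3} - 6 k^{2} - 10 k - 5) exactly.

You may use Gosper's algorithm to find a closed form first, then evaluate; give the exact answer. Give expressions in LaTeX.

Σ = -6702

Step 1: r(k) = (4*k**3 + 18*k**2 + 34*k + 25)/(4*k**3 + 6*k**2 + 10*k + 5).
A = 1, B = 1, C = k**3 + 3*k**2/2 + 5*k/2 + 5/4.
f must satisfy (1)·f(k+1) − (1)·f(k) = k**3 + 3*k**2/2 + 5*k/2 + 5/4.
deg f ≤ 4 (via 0,0,3).
Match coefficients ⇒ f(k) = k*(k**3 + 3*k + 1)/4.
So s_k = (B(k−1)f/C)·t_k = (k*(k**3 + 3*k + 1)/(4*k**3 + 6*k**2 + 10*k + 5))·t_k = k*(-k**3 - 3*k - 1).
Verify: -4*k**3 - 6*k**2 - 10*k - 5 matches t_k.
Telescoping: Σ = s_(9) − s_(3) = -6813 − (-111) = -6702.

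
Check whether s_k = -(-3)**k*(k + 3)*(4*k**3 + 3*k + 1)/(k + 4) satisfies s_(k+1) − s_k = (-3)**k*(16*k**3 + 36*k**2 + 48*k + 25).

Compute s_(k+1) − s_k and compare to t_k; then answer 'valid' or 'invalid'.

s_(k+1) = 3*(-3)**k*(k + 4)*(3*k + 4*(k + 1)**3 + 4)/(k + 5)
s_(k+1) − s_k = (-3)**k*(16*k**5 + 164*k**4 + 588*k**3 + 985*k**2 + 965*k + 399)/(k**2 + 9*k + 20)
(s_(k+1) − s_k) − t_k = (-3)**k*(-16*k**4 - 104*k**3 - 192*k**2 - 220*k - 101)/(k**2 + 9*k + 20)

Invalid: residual (-3)**k*(-16*k**4 - 104*k**3 - 192*k**2 - 220*k - 101)/(k**2 + 9*k + 20) ≠ 0.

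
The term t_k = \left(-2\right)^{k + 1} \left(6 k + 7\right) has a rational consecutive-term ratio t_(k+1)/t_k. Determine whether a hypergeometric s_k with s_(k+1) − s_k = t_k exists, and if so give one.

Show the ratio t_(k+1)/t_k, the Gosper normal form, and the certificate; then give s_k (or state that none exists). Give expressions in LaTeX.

r(k) = 2*(-6*k - 13)/(6*k + 7) after simplifying.
Normal form (A,B,C) = (-2, 1, k + 7/6).
Set up (-2)·f(k+1) − (1)·f(k) − (k + 7/6) = 0.
deg f ≤ 1 (via 0,0,1).
Coefficient equations give f(k) = -(2*k + 1)/6.
So s_k = (B(k−1)f/C)·t_k = (-(2*k + 1)/(6*k + 7))·t_k = 2*(-2)**k*(2*k + 1).
Δs = (-2)**(k + 1)*(6*k + 7), as required.

s_k = 2 \left(-2\right)^{k} \left(2 k + 1\right)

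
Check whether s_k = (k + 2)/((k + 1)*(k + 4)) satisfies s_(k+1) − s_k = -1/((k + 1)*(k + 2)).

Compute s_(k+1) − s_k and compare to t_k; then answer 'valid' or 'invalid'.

s_(k+1) = (k + 3)/((k + 2)*(k + 5))
s_(k+1) − s_k = (-k**2 - 5*k - 8)/(k**4 + 12*k**3 + 49*k**2 + 78*k + 40)
(s_(k+1) − s_k) − t_k = 4*(k + 3)/(k**4 + 12*k**3 + 49*k**2 + 78*k + 40)

Invalid: residual 4*(k + 3)/(k**4 + 12*k**3 + 49*k**2 + 78*k + 40) ≠ 0.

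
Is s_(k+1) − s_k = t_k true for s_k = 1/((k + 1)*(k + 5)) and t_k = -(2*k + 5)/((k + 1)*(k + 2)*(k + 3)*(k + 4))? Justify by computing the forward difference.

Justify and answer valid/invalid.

Invalid: residual 6*(k**2 + 7*k + 11)/(k**6 + 21*k**5 + 175*k**4 + 735*k**3 + 1624*k**2 + 1764*k + 720) ≠ 0.

s_(k+1) = 1/((k + 2)*(k + 6))
s_(k+1) − s_k = (-2*k - 7)/(k**4 + 14*k**3 + 65*k**2 + 112*k + 60)
(s_(k+1) − s_k) − t_k = 6*(k**2 + 7*k + 11)/(k**6 + 21*k**5 + 175*k**4 + 735*k**3 + 1624*k**2 + 1764*k + 720)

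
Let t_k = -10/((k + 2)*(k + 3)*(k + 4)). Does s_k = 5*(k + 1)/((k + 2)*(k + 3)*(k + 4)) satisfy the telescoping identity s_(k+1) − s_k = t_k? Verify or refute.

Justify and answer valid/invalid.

Invalid: residual 45/(k**4 + 14*k**3 + 71*k**2 + 154*k + 120) ≠ 0.

s_(k+1) = 5*(k + 2)/((k + 3)*(k + 4)*(k + 5))
s_(k+1) − s_k = 5*(-2*k - 1)/(k**4 + 14*k**3 + 71*k**2 + 154*k + 120)
(s_(k+1) − s_k) − t_k = 45/(k**4 + 14*k**3 + 71*k**2 + 154*k + 120)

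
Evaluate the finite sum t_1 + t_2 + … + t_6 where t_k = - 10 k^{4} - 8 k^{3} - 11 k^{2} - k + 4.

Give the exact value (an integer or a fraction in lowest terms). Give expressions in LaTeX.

t_(k+1)/t_k = (10*k**4 + 48*k**3 + 95*k**2 + 87*k + 26)/(10*k**4 + 8*k**3 + 11*k**2 + k - 4).
Take A(k)=1, B(k)=1, C(k)=k**4 + 4*k**3/5 + 11*k**2/10 + k/10 - 2/5.
Need (1)·f(k+1) − (1)·f(k) = k**4 + 4*k**3/5 + 11*k**2/10 + k/10 - 2/5.
d = 5 from the (0,0,4) case.
Solve for f: f(k) = k*(2*k**4 - 3*k**3 + 3*k**2 - 3*k - 3)/10 (degree 5 ≤ 5).
Get s_k = R·t_k = k*(-2*k**4 + 3*k**3 - 3*k**2 + 3*k + 3) with R(k) = B(k−1)f(k)/C(k) = k*(2*k**4 - 3*k**3 + 3*k**2 - 3*k - 3)/(10*k**4 + 8*k**3 + 11*k**2 + k - 4).
Verify: -10*k**4 - 8*k**3 - 11*k**2 - k + 4 matches t_k.
Telescoping: Σ = s_(7) − s_(1) = -27272 − (4) = -27276.

Σ = -27276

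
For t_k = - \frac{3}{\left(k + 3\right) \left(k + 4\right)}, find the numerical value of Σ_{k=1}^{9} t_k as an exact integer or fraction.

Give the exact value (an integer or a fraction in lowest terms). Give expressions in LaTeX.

r(k) = (k + 3)/(k + 5) after simplifying.
Gosper form: A/B · C(k+1)/C(k) with A=k + 3, B=k + 5, C=1.
Need (k + 3)·f(k+1) − (k + 4)·f(k) = 1.
Bound: deg f ≤ 1.
Match coefficients ⇒ f(k) = k/3.
Get s_k = R·t_k = -k/(k + 3) with R(k) = B(k−1)f(k)/C(k) = k*(k + 4)/3.
Verify: -3/(k**2 + 7*k + 12) matches t_k.
Evaluate s at k=10 and k=1: -10/13 and -1/4; difference -27/52.

Σ = -27/52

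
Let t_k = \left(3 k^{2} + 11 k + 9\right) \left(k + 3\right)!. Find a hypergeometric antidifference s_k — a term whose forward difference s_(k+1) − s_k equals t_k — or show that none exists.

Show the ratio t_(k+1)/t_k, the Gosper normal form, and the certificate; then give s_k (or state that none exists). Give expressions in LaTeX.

t_(k+1)/t_k = (k + 4)*(11*k + 3*(k + 1)**2 + 20)/(3*k**2 + 11*k + 9).
Factor: A=k + 4; B=1; C=k**2 + 11*k/3 + 3.
f must satisfy (k + 4)·f(k+1) − (1)·f(k) = k**2 + 11*k/3 + 3.
From deg A=1, deg B=0, deg C=2: d=1.
Coefficient equations give f(k) = (3*k - 1)/3.
Then R = B(k−1)f/C = (3*k - 1)/(3*k**2 + 11*k + 9), so s_k = R(k)·t_k = (3*k - 1)*factorial(k + 3).
s_(k+1) − s_k = (3*k**2 + 11*k + 9)*factorial(k + 3) = t_k.

s_k = \left(3 k - 1\right) \left(k + 3\right)!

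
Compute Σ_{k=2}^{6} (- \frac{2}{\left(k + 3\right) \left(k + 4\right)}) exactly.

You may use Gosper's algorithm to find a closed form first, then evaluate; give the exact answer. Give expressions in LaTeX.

Compute t_(k+1)/t_k: get (k + 3)/(k + 5).
A = k + 3, B = k + 5, C = 1.
Solve (k + 3)·f(k+1) − (k + 4)·f(k) = 1.
From deg A=1, deg B=1, deg C=0: d=1.
A polynomial solution: f(k) = k/3.
R(k) = B(k−1)·f(k)/C(k) = k*(k + 4)/3; s_k = R·t_k = -2*k/(3*k + 9).
Check: Δs_k = -2/(k**2 + 7*k + 12). ✓
Telescoping: Σ = s_(7) − s_(2) = -7/15 − (-4/15) = -1/5.

Σ = -1/5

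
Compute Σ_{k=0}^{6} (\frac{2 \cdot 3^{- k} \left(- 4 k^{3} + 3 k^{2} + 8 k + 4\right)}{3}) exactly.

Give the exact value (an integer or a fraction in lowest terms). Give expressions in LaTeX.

Σ = 1526/2187

The ratio is (4*k**3 + 9*k**2 - 2*k - 11)/(3*(4*k**3 - 3*k**2 - 8*k - 4)).
So A=1/3 and B=1, with C=k**3 - 3*k**2/4 - 2*k - 1.
Key eq: (1/3)·f(k+1) = (1)·f(k) + (k**3 - 3*k**2/4 - 2*k - 1).
Degrees (0,0,3) ⇒ d ≤ 3.
Solve for f: f(k) = -3*k*(4*k**2 + 3*k + 1)/8 (degree 3 ≤ 3).
So s_k = (B(k−1)f/C)·t_k = (-3*k*(4*k**2 + 3*k + 1)/(2*(k - 2)*(4*k**2 + 5*k + 2)))·t_k = k*(4*k**2 + 3*k + 1)/3**k.
Check: Δs_k = 2*(-4*k**3 + 3*k**2 + 8*k + 4)/(3*3**k). ✓
Telescoping: Σ = s_(7) − s_(0) = 1526/2187 − (0) = 1526/2187.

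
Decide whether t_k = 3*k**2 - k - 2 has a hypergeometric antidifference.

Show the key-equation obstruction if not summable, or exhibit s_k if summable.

Compute t_(k+1)/t_k: get k*(3*k + 5)/(3*k**2 - k - 2).
A = 1, B = 1, C = k**2 - k/3 - 2/3.
Key eq: (1)·f(k+1) = (1)·f(k) + (k**2 - k/3 - 2/3).
d = 3 from the (0,0,2) case.
Match coefficients ⇒ f(k) = k*(k**2 - 2*k - 1)/3.
So s_k = (B(k−1)f/C)·t_k = (k*(k**2 - 2*k - 1)/((k - 1)*(3*k + 2)))·t_k = k*(k**2 - 2*k - 1).
Verify: 3*k**2 - k - 2 matches t_k.

Yes. s_k = k*(k**2 - 2*k - 1).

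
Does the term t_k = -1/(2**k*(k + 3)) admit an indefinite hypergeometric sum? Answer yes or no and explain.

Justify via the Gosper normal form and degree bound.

No — negative degree bound, so no certificate f.

Step 1: r(k) = (k + 3)/(2*(k + 4)).
So A=k/2 + 3/2 and B=k + 4, with C=1.
Solve (k/2 + 3/2)·f(k+1) − (k + 3)·f(k) = 1.
d = -1 from the (1,1,0) case.
Negative degree bound (-1): no f exists, t_k not Gosper-summable.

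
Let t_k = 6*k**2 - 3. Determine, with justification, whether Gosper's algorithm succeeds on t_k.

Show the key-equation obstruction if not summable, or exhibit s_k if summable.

Compute t_(k+1)/t_k: get (2*(k + 1)**2 - 1)/(2*k**2 - 1).
Gosper form: A/B · C(k+1)/C(k) with A=1, B=1, C=k**2 - 1/2.
Solve (1)·f(k+1) − (1)·f(k) = k**2 - 1/2.
Degrees (0,0,2) ⇒ d ≤ 3.
Coefficient equations give f(k) = k*(k - 2)*(2*k + 1)/6.
R(k) = B(k−1)·f(k)/C(k) = k*(k - 2)*(2*k + 1)/(3*(2*k**2 - 1)); s_k = R·t_k = k*(2*k**2 - 3*k - 2).
Δs = 6*k**2 - 3, as required.

Yes. s_k = k*(2*k**2 - 3*k - 2).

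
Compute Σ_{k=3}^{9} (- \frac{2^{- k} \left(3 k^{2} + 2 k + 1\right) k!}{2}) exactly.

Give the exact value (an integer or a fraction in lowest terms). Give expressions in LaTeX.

Σ = -453567/4

Compute t_(k+1)/t_k: get (k + 1)*(2*k + 3*(k + 1)**2 + 3)/(2*(3*k**2 + 2*k + 1)).
A = k/2 + 1/2, B = 1, C = k**2 + 2*k/3 + 1/3.
Solve (k/2 + 1/2)·f(k+1) − (1)·f(k) = k**2 + 2*k/3 + 1/3.
Bound: deg f ≤ 1.
Solve for f: f(k) = 2*(3*k + 2)/3 (degree 1 ≤ 1).
Then R = B(k−1)f/C = 2*(3*k + 2)/(3*k**2 + 2*k + 1), so s_k = R(k)·t_k = -(3*k + 2)*factorial(k)/2**k.
Verify: -(3*k**2 + 2*k + 1)*factorial(k)/(2*2**k) matches t_k.
Sum = s_(10) − s_(3); s_(10) = -113400, s_(3) = -33/4 ⇒ -453567/4.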